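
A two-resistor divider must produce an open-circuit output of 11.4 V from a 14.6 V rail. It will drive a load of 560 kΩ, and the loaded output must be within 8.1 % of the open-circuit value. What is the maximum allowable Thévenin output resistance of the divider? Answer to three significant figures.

Loading drop = R_th/(R_th + R_L) ≤ 0.0810, so R_th ≤ R_L · ε/(1−ε) = 560 kΩ × 0.0810/0.9190 = 49.4 kΩ.

R_th ≤ 49.4 kΩ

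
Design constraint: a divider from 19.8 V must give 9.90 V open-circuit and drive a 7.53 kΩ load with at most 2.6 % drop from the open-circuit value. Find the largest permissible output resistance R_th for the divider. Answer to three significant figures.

R_th ≤ 201 Ω

Loading drop = R_th/(R_th + R_L) ≤ 0.0260, so R_th ≤ R_L · ε/(1−ε) = 7.53 kΩ × 0.0260/0.9740 = 201 Ω.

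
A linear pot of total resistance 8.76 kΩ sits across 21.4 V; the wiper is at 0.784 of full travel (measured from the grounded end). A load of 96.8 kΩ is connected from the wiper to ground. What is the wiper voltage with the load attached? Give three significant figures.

V ≈ 16.5 V

The wiper splits the pot into (1−α)R = 1.892 kΩ above and αR = 6.868 kΩ below.
Lower section ‖ load = 6.413 kΩ.
V_wiper = 21.4 × 6.413/(1.892 + 6.413) = 16.5 V.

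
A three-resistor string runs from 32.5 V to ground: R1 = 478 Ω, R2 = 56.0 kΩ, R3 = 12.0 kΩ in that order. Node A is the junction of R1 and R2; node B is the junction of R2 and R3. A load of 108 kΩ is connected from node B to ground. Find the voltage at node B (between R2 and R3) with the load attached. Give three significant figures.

V ≈ 5.22 V

At node B, R3 is in parallel with the load: R3‖R_L = 10800 Ω.
Below node A the resistance is R2 + (R3‖R_L) = 66800 Ω, so V_A = 32.5 × 66800/67280 = 32.27 V.
Then V_B = V_A × (R3‖R_L)/(R2 + R3‖R_L) = 32.27 × 10800/66800 = 5.22 V.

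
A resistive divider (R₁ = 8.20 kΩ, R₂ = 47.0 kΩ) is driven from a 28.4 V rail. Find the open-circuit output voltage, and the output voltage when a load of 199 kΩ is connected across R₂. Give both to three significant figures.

Open-circuit: V = 28.4 × 47.0/(8.20 + 47.0) = 24.2 V.
With the load, R₂ becomes R₂‖R_L = 38.02 kΩ, so V = 28.4 × 38.02/46.22 = 23.4 V.

Unloaded: 24.2 V; loaded: 23.4 V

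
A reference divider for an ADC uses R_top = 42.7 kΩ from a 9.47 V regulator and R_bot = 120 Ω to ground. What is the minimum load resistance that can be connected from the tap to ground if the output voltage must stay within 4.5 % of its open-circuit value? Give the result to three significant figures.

R_L(min) ≈ 2.54 kΩ

Output resistance R_th = R_top‖R_bot = (42700 × 120)/42820 = 119.7 Ω.
The fractional drop is R_th/(R_th + R_L); requiring this ≤ 0.0450 gives R_L ≥ R_th(1/0.0450 − 1) = 119.7 × 21.22 = 2.54 kΩ.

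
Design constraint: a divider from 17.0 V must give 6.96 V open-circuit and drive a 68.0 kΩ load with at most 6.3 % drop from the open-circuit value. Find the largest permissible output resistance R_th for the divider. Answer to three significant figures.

R_th ≤ 4.57 kΩ

Loading drop = R_th/(R_th + R_L) ≤ 0.0630, so R_th ≤ R_L · ε/(1−ε) = 68.0 kΩ × 0.0630/0.9370 = 4.57 kΩ.
(Any R1, R2 with R2/(R1+R2) = 0.409 and R1‖R2 ≤ 4.57 kΩ will meet the spec.)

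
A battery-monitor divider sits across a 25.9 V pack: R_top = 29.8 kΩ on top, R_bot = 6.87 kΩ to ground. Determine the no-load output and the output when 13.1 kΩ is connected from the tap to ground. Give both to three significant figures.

Unloaded: 4.85 V; loaded: 3.40 V

Open-circuit: V = 25.9 × 6.87/(29.8 + 6.87) = 4.85 V.
With the load, R_bot becomes R_bot‖R_L = 4.507 kΩ, so V = 25.9 × 4.507/34.31 = 3.40 V.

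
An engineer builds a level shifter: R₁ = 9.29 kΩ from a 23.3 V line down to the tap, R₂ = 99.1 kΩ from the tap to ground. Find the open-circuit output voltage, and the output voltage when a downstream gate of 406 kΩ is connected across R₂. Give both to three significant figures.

Unloaded: 21.3 V; loaded: 20.9 V

Open-circuit: V = 23.3 × 99.1/(9.29 + 99.1) = 21.3 V.
With the load, R₂ becomes R₂‖R_L = 79.66 kΩ, so V = 23.3 × 79.66/88.95 = 20.9 V.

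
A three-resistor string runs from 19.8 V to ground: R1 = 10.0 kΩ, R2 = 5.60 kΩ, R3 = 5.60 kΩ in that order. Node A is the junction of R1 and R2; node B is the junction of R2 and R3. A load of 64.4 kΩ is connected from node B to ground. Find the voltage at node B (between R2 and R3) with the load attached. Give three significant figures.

V ≈ 4.92 V

At node B, R3 is in parallel with the load: R3‖R_L = 5.152 kΩ.
Below node A the resistance is R2 + (R3‖R_L) = 10.75 kΩ, so V_A = 19.8 × 10.75/20.75 = 10.26 V.
Then V_B = V_A × (R3‖R_L)/(R2 + R3‖R_L) = 10.26 × 5.152/10.75 = 4.92 V.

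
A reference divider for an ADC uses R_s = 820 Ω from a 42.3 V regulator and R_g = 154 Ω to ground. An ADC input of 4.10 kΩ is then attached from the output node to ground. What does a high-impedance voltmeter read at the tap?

V_out ≈ 6.48 V

The load sits in parallel with R_g: R_g‖R_L = (154 × 4100) / (154 + 4100) = 148.4 Ω.
V_out = 42.3 × 148.4 / (820 + 148.4) = 42.3 × 148.4/968.4 = 6.48 V.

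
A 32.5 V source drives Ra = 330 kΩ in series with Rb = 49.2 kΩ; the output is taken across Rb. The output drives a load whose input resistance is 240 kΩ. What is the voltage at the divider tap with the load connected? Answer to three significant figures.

The load sits in parallel with Rb: Rb‖R_L = (49.2 × 240) / (49.2 + 240) = 40.83 kΩ.
V_out = 32.5 × 40.83 / (330 + 40.83) = 32.5 × 40.83/370.8 = 3.58 V.

V_out ≈ 3.58 V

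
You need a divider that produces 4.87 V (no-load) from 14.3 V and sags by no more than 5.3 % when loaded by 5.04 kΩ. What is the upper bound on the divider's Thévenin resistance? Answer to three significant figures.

Loading drop = R_th/(R_th + R_L) ≤ 0.0530, so R_th ≤ R_L · ε/(1−ε) = 5.04 kΩ × 0.0530/0.9470 = 282 Ω.

R_th ≤ 282 Ω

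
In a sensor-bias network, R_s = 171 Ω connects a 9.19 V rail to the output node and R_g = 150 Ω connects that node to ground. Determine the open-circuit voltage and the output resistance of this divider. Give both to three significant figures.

V_th = 4.29 V, R_th = 79.9 Ω

V_th is the open-circuit tap voltage: 9.19 × 150/(171 + 150) = 4.29 V.
With the supply zeroed, R_s and R_g appear in parallel from the tap: R_th = R_s‖R_g = (171 × 150)/321.0 = 79.9 Ω.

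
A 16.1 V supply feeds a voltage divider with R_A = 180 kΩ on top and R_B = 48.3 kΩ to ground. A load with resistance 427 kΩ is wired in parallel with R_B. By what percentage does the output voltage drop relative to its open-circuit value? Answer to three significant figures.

The divider's output (Thévenin) resistance is R_A‖R_B = 38.08 kΩ.
Fractional drop under load = R_th/(R_th + R_L) = 38.08 / (38.08 + 427) = 0.08188.
So the output falls by 8.19 %.

8.19 %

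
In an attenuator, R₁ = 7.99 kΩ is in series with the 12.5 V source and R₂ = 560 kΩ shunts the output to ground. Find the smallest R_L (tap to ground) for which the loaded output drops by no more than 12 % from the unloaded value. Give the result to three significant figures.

Output resistance R_th = R₁‖R₂ = (7.99 × 560)/568.0 = 7.878 kΩ.
The fractional drop is R_th/(R_th + R_L); requiring this ≤ 0.120 gives R_L ≥ R_th(1/0.120 − 1) = 7.878 × 7.333 = 57.8 kΩ.

R_L(min) ≈ 57.8 kΩ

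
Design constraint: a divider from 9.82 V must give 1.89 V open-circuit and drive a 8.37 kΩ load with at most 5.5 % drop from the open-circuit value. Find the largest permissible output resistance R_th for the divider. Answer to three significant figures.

Loading drop = R_th/(R_th + R_L) ≤ 0.0550, so R_th ≤ R_L · ε/(1−ε) = 8.37 kΩ × 0.0550/0.9450 = 487 Ω.
(Any R1, R2 with R2/(R1+R2) = 0.192 and R1‖R2 ≤ 487 Ω will meet the spec.)

R_th ≤ 487 Ω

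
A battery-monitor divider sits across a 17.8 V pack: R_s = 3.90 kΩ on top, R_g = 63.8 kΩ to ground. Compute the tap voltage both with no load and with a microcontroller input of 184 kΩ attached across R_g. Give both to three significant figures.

Unloaded: 16.8 V; loaded: 16.4 V

Open-circuit: V = 17.8 × 63.8/(3.90 + 63.8) = 16.8 V.
With the load, R_g becomes R_g‖R_L = 47.37 kΩ, so V = 17.8 × 47.37/51.27 = 16.4 V.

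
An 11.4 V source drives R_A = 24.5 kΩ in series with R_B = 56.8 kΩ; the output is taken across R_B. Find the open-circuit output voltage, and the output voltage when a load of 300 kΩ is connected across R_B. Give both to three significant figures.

Unloaded: 7.96 V; loaded: 7.53 V

Open-circuit: V = 11.4 × 56.8/(24.5 + 56.8) = 7.96 V.
With the load, R_B becomes R_B‖R_L = 47.76 kΩ, so V = 11.4 × 47.76/72.26 = 7.53 V.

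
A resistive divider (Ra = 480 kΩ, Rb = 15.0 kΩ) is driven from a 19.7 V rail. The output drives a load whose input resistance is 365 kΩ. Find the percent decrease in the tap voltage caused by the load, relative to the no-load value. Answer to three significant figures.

The divider's output (Thévenin) resistance is Ra‖Rb = 14.55 kΩ.
Fractional drop under load = R_th/(R_th + R_L) = 14.55 / (14.55 + 365) = 0.03832.
So the output falls by 3.83 %.

3.83 %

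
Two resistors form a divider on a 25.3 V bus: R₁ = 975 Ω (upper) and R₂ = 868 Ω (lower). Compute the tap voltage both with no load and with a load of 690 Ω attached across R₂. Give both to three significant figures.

Open-circuit: V = 25.3 × 868/(975 + 868) = 11.9 V.
With the load, R₂ becomes R₂‖R_L = 384.4 Ω, so V = 25.3 × 384.4/1359 = 7.15 V.

Unloaded: 11.9 V; loaded: 7.15 V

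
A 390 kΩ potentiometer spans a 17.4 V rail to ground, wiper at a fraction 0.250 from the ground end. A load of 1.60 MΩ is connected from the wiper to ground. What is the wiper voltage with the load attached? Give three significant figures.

The wiper splits the pot into (1−α)R = 292.5 kΩ above and αR = 97.50 kΩ below.
Lower section ‖ load = 91.90 kΩ.
V_wiper = 17.4 × 91.90/(292.5 + 91.90) = 4.16 V.

V ≈ 4.16 V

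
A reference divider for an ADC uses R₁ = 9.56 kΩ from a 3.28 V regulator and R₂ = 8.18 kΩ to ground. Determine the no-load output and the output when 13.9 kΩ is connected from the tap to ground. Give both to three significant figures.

Unloaded: 1.51 V; loaded: 1.15 V

Open-circuit: V = 3.28 × 8.18/(9.56 + 8.18) = 1.51 V.
With the load, R₂ becomes R₂‖R_L = 5.150 kΩ, so V = 3.28 × 5.150/14.71 = 1.15 V.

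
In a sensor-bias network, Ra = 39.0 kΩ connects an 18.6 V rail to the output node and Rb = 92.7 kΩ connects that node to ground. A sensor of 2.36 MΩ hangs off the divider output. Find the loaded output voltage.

The load sits in parallel with Rb: Rb‖R_L = (92.7 × 2360) / (92.7 + 2360) = 89.20 kΩ.
V_out = 18.6 × 89.20 / (39.0 + 89.20) = 18.6 × 89.20/128.2 = 12.9 V.

V_out ≈ 12.9 V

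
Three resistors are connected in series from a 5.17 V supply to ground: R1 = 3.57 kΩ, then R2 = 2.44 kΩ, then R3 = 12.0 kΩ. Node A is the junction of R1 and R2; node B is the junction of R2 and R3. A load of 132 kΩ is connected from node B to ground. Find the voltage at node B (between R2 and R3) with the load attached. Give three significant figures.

V ≈ 3.34 V

At node B, R3 is in parallel with the load: R3‖R_L = 11.00 kΩ.
Below node A the resistance is R2 + (R3‖R_L) = 13.44 kΩ, so V_A = 5.17 × 13.44/17.01 = 4.085 V.
Then V_B = V_A × (R3‖R_L)/(R2 + R3‖R_L) = 4.085 × 11.00/13.44 = 3.34 V.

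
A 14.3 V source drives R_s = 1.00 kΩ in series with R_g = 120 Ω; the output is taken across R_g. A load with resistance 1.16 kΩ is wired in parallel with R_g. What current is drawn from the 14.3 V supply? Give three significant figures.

I ≈ 12.9 mA

R_g‖R_L = 108.8 Ω, so the source sees R_s + R_g‖R_L = 1109 Ω.
I = 14.3 V / 1109 Ω = 12.9 mA.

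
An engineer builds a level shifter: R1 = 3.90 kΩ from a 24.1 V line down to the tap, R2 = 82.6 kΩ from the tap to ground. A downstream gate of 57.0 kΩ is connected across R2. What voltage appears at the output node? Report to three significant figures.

V_out ≈ 21.6 V

The load sits in parallel with R2: R2‖R_L = (82.6 × 57.0) / (82.6 + 57.0) = 33.73 kΩ.
V_out = 24.1 × 33.73 / (3.90 + 33.73) = 24.1 × 33.73/37.63 = 21.6 V.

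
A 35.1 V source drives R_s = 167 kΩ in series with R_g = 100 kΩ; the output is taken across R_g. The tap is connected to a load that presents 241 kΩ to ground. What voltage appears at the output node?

The load sits in parallel with R_g: R_g‖R_L = (100 × 241) / (100 + 241) = 70.67 kΩ.
V_out = 35.1 × 70.67 / (167 + 70.67) = 35.1 × 70.67/237.7 = 10.4 V.

V_out ≈ 10.4 V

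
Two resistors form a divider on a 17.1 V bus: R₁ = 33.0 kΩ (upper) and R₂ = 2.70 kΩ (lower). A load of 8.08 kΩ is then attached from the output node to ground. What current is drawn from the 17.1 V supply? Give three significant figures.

I ≈ 0.488 mA

R₂‖R_L = 2.024 kΩ, so the source sees R₁ + R₂‖R_L = 35.02 kΩ.
I = 17.1 V / 35.02 kΩ = 0.488 mA.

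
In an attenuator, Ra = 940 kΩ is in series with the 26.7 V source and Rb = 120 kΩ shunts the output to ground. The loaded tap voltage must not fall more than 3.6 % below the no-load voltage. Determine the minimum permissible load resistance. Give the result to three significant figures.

R_L(min) ≈ 2.85 MΩ

Output resistance R_th = Ra‖Rb = (940 × 120)/1060 = 106.4 kΩ.
The fractional drop is R_th/(R_th + R_L); requiring this ≤ 0.0360 gives R_L ≥ R_th(1/0.0360 − 1) = 106.4 × 26.78 = 2.85 MΩ.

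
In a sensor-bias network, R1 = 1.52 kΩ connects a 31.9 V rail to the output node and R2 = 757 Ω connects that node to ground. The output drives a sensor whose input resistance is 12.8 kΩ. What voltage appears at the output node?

V_out ≈ 10.2 V

The load sits in parallel with R2: R2‖R_L = (757 × 12800) / (757 + 12800) = 714.7 Ω.
V_out = 31.9 × 714.7 / (1520 + 714.7) = 31.9 × 714.7/2235 = 10.2 V.
(Unloaded it would have been 10.6 V.)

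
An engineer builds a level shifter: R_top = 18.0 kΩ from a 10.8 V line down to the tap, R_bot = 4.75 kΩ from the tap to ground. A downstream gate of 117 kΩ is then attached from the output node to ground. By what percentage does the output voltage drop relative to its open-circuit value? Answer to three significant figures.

3.11 %

The divider's output (Thévenin) resistance is R_top‖R_bot = 3.758 kΩ.
Fractional drop under load = R_th/(R_th + R_L) = 3.758 / (3.758 + 117) = 0.03112.
So the output falls by 3.11 %.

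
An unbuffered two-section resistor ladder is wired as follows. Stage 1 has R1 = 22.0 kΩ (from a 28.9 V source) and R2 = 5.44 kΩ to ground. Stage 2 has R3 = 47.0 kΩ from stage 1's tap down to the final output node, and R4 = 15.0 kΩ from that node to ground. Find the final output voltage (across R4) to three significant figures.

Stage 2 presents R3+R4 = 62.00 kΩ as a load on stage 1's tap.
Stage 1's lower leg becomes R2‖(R3+R4) = 5.001 kΩ, so V_mid = 28.9 × 5.001/27.00 = 5.353 V.
Stage 2 is itself unloaded: V_out = V_mid × R4/(R3+R4) = 5.353 × 15.0/62.00 = 1.30 V.

V_out ≈ 1.30 V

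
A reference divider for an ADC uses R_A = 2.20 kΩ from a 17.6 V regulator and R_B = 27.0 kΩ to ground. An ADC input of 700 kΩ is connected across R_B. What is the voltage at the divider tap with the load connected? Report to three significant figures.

V_out ≈ 16.2 V

The load sits in parallel with R_B: R_B‖R_L = (27.0 × 700) / (27.0 + 700) = 26.00 kΩ.
V_out = 17.6 × 26.00 / (2.20 + 26.00) = 17.6 × 26.00/28.20 = 16.2 V.
(Unloaded it would have been 16.3 V.)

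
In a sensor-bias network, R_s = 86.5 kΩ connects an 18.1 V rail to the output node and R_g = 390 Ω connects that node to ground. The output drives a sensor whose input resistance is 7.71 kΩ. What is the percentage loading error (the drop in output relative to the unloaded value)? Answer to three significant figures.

4.79 %

The divider's output (Thévenin) resistance is R_s‖R_g = 388.2 Ω.
Fractional drop under load = R_th/(R_th + R_L) = 388.2 / (388.2 + 7710) = 0.04794.
So the output falls by 4.79 %.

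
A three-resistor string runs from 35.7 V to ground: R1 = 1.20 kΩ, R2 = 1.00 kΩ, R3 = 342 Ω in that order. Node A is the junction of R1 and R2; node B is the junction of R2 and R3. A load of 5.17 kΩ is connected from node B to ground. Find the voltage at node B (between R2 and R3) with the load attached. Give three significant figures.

V ≈ 4.54 V

At node B, R3 is in parallel with the load: R3‖R_L = 320.8 Ω.
Below node A the resistance is R2 + (R3‖R_L) = 1321 Ω, so V_A = 35.7 × 1321/2521 = 18.71 V.
Then V_B = V_A × (R3‖R_L)/(R2 + R3‖R_L) = 18.71 × 320.8/1321 = 4.54 V.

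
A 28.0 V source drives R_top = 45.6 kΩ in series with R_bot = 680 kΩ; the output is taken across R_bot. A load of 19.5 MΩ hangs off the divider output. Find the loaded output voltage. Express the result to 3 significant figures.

The load sits in parallel with R_bot: R_bot‖R_L = (680 × 19500) / (680 + 19500) = 657.1 kΩ.
V_out = 28.0 × 657.1 / (45.6 + 657.1) = 28.0 × 657.1/702.7 = 26.2 V.

V_out ≈ 26.2 V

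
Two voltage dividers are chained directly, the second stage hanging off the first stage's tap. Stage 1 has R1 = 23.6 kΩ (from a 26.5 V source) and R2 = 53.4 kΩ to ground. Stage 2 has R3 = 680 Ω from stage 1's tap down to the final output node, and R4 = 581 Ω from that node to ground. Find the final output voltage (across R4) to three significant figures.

V_out ≈ 0.606 V

Stage 2 presents R3+R4 = 1261 Ω as a load on stage 1's tap.
Stage 1's lower leg becomes R2‖(R3+R4) = 1232 Ω, so V_mid = 26.5 × 1232/24830 = 1.315 V.
Stage 2 is itself unloaded: V_out = V_mid × R4/(R3+R4) = 1.315 × 581/1261 = 0.606 V.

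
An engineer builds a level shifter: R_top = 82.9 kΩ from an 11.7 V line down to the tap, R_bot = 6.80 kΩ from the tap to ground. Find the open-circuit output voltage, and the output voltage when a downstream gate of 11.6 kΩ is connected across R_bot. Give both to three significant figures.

Unloaded: 0.887 V; loaded: 0.575 V

Open-circuit: V = 11.7 × 6.80/(82.9 + 6.80) = 0.887 V.
With the load, R_bot becomes R_bot‖R_L = 4.287 kΩ, so V = 11.7 × 4.287/87.19 = 0.575 V.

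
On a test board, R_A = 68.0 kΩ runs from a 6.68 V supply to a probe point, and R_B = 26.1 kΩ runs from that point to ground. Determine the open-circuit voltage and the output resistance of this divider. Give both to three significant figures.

V_th is the open-circuit tap voltage: 6.68 × 26.1/(68.0 + 26.1) = 1.85 V.
With the supply zeroed, R_A and R_B appear in parallel from the tap: R_th = R_A‖R_B = (68.0 × 26.1)/94.10 = 18.9 kΩ.

V_th = 1.85 V, R_th = 18.9 kΩ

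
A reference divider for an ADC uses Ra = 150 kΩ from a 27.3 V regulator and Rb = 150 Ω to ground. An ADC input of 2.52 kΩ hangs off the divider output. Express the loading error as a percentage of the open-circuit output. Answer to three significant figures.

5.61 %

The divider's output (Thévenin) resistance is Ra‖Rb = 149.9 Ω.
Fractional drop under load = R_th/(R_th + R_L) = 149.9 / (149.9 + 2520) = 0.05613.
So the output falls by 5.61 %.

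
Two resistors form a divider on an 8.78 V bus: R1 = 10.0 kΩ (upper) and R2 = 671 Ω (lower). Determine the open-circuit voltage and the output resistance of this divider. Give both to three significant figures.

V_th is the open-circuit tap voltage: 8.78 × 671/(10000 + 671) = 0.552 V.
With the supply zeroed, R1 and R2 appear in parallel from the tap: R_th = R1‖R2 = (10000 × 671)/10670 = 629 Ω.

V_th = 0.552 V, R_th = 629 Ω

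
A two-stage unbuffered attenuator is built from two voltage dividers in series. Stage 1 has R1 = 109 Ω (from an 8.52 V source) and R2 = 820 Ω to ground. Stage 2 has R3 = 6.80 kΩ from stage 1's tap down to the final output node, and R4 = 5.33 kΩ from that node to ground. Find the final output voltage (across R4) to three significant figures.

V_out ≈ 3.28 V

Stage 2 presents R3+R4 = 12130 Ω as a load on stage 1's tap.
Stage 1's lower leg becomes R2‖(R3+R4) = 768.1 Ω, so V_mid = 8.52 × 768.1/877.1 = 7.461 V.
Stage 2 is itself unloaded: V_out = V_mid × R4/(R3+R4) = 7.461 × 5330/12130 = 3.28 V.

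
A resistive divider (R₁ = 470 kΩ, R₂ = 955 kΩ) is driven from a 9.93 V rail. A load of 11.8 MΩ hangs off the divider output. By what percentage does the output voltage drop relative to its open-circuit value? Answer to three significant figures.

2.60 %

The divider's output (Thévenin) resistance is R₁‖R₂ = 315.0 kΩ.
Fractional drop under load = R_th/(R_th + R_L) = 315.0 / (315.0 + 11800) = 0.02600.
So the output falls by 2.60 %.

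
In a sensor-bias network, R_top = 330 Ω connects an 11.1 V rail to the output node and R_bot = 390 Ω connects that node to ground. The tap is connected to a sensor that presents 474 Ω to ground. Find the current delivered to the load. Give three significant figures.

R_bot‖R_L = 214.0 Ω; V_out = 11.1 × 214.0/544.0 = 4.366 V.
I_L = V_out / R_L = 4.366 / 474 Ω = 9.21 mA.

I_L ≈ 9.21 mA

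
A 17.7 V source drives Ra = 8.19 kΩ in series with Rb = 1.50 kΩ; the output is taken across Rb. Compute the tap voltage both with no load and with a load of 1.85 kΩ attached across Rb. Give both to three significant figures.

Open-circuit: V = 17.7 × 1.50/(8.19 + 1.50) = 2.74 V.
With the load, Rb becomes Rb‖R_L = 0.8284 kΩ, so V = 17.7 × 0.8284/9.018 = 1.63 V.

Unloaded: 2.74 V; loaded: 1.63 V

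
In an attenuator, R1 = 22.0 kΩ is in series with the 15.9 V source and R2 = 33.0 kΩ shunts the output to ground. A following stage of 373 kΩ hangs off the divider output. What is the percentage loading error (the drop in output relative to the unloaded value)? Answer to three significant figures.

The divider's output (Thévenin) resistance is R1‖R2 = 13.20 kΩ.
Fractional drop under load = R_th/(R_th + R_L) = 13.20 / (13.20 + 373) = 0.03418.
So the output falls by 3.42 %.

3.42 %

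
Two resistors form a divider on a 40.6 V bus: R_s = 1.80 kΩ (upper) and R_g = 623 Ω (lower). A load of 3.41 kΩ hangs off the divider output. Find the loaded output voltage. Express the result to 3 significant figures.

The load sits in parallel with R_g: R_g‖R_L = (623 × 3410) / (623 + 3410) = 526.8 Ω.
V_out = 40.6 × 526.8 / (1800 + 526.8) = 40.6 × 526.8/2327 = 9.19 V.

V_out ≈ 9.19 V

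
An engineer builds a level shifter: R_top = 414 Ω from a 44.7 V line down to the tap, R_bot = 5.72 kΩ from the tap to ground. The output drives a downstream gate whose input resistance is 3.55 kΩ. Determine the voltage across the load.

The load sits in parallel with R_bot: R_bot‖R_L = (5720 × 3550) / (5720 + 3550) = 2191 Ω.
V_out = 44.7 × 2191 / (414 + 2191) = 44.7 × 2191/2605 = 37.6 V.
(Unloaded it would have been 41.7 V.)

V_out ≈ 37.6 V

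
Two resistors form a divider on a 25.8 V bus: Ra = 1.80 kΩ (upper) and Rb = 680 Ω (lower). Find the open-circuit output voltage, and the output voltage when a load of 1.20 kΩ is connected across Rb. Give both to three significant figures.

Open-circuit: V = 25.8 × 680/(1800 + 680) = 7.07 V.
With the load, Rb becomes Rb‖R_L = 434.0 Ω, so V = 25.8 × 434.0/2234 = 5.01 V.

Unloaded: 7.07 V; loaded: 5.01 V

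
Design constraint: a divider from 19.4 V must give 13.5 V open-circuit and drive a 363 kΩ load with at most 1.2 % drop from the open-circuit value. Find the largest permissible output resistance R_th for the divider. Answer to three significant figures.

R_th ≤ 4.41 kΩ

Loading drop = R_th/(R_th + R_L) ≤ 0.0120, so R_th ≤ R_L · ε/(1−ε) = 363 kΩ × 0.0120/0.9880 = 4.41 kΩ.
(Any R1, R2 with R2/(R1+R2) = 0.696 and R1‖R2 ≤ 4.41 kΩ will meet the spec.)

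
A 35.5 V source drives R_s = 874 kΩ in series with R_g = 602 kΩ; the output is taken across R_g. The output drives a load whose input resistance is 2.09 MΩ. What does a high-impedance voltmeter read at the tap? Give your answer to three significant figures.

V_out ≈ 12.4 V

The load sits in parallel with R_g: R_g‖R_L = (602 × 2090) / (602 + 2090) = 467.4 kΩ.
V_out = 35.5 × 467.4 / (874 + 467.4) = 35.5 × 467.4/1341 = 12.4 V.
(Unloaded it would have been 14.5 V.)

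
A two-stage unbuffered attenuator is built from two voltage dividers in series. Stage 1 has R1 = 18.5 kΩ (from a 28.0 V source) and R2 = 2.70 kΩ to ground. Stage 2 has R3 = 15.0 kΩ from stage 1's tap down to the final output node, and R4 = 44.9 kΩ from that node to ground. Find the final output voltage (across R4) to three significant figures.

V_out ≈ 2.57 V

Stage 2 presents R3+R4 = 59.90 kΩ as a load on stage 1's tap.
Stage 1's lower leg becomes R2‖(R3+R4) = 2.584 kΩ, so V_mid = 28.0 × 2.584/21.08 = 3.431 V.
Stage 2 is itself unloaded: V_out = V_mid × R4/(R3+R4) = 3.431 × 44.9/59.90 = 2.57 V.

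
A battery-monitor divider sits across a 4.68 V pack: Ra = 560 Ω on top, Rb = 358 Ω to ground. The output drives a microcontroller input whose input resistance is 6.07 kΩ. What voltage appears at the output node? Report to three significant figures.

The load sits in parallel with Rb: Rb‖R_L = (358 × 6070) / (358 + 6070) = 338.1 Ω.
V_out = 4.68 × 338.1 / (560 + 338.1) = 4.68 × 338.1/898.1 = 1.76 V.

V_out ≈ 1.76 V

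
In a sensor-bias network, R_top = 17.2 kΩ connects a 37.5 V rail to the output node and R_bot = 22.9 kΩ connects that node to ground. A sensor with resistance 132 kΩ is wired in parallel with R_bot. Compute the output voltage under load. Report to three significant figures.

V_out ≈ 19.9 V

The load sits in parallel with R_bot: R_bot‖R_L = (22.9 × 132) / (22.9 + 132) = 19.51 kΩ.
V_out = 37.5 × 19.51 / (17.2 + 19.51) = 37.5 × 19.51/36.71 = 19.9 V.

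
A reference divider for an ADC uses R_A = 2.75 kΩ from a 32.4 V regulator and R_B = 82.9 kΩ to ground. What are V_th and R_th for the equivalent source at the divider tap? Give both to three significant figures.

V_th is the open-circuit tap voltage: 32.4 × 82.9/(2.75 + 82.9) = 31.4 V.
With the supply zeroed, R_A and R_B appear in parallel from the tap: R_th = R_A‖R_B = (2.75 × 82.9)/85.65 = 2.66 kΩ.

V_th = 31.4 V, R_th = 2.66 kΩ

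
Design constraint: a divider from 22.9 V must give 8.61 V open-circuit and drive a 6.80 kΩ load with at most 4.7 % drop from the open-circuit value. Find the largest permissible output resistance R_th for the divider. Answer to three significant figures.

R_th ≤ 335 Ω

Loading drop = R_th/(R_th + R_L) ≤ 0.0470, so R_th ≤ R_L · ε/(1−ε) = 6.80 kΩ × 0.0470/0.9530 = 335 Ω.
(Any R1, R2 with R2/(R1+R2) = 0.376 and R1‖R2 ≤ 335 Ω will meet the spec.)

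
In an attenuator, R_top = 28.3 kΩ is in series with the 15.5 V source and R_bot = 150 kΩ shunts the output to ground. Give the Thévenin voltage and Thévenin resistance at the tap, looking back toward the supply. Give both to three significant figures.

V_th is the open-circuit tap voltage: 15.5 × 150/(28.3 + 150) = 13.0 V.
With the supply zeroed, R_top and R_bot appear in parallel from the tap: R_th = R_top‖R_bot = (28.3 × 150)/178.3 = 23.8 kΩ.

V_th = 13.0 V, R_th = 23.8 kΩ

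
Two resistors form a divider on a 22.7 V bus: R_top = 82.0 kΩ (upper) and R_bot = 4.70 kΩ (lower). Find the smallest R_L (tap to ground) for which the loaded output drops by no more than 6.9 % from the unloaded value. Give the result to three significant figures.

R_L(min) ≈ 60.0 kΩ

Output resistance R_th = R_top‖R_bot = (82.0 × 4.70)/86.70 = 4.445 kΩ.
The fractional drop is R_th/(R_th + R_L); requiring this ≤ 0.0690 gives R_L ≥ R_th(1/0.0690 − 1) = 4.445 × 13.49 = 60.0 kΩ.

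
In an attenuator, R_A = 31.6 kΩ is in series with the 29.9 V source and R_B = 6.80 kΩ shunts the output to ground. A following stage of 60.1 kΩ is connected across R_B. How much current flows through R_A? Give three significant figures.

I ≈ 0.793 mA

R_B‖R_L = 6.109 kΩ, so the source sees R_A + R_B‖R_L = 37.71 kΩ.
I = 29.9 V / 37.71 kΩ = 0.793 mA.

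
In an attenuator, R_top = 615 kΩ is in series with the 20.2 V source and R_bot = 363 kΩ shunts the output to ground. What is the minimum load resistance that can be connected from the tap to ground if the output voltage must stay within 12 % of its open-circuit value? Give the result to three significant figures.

Output resistance R_th = R_top‖R_bot = (615 × 363)/978.0 = 228.3 kΩ.
The fractional drop is R_th/(R_th + R_L); requiring this ≤ 0.120 gives R_L ≥ R_th(1/0.120 − 1) = 228.3 × 7.333 = 1.67 MΩ.

R_L(min) ≈ 1.67 MΩ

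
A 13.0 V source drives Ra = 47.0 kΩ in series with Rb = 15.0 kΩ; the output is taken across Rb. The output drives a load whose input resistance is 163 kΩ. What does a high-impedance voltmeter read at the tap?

V_out ≈ 2.94 V

The load sits in parallel with Rb: Rb‖R_L = (15.0 × 163) / (15.0 + 163) = 13.74 kΩ.
V_out = 13.0 × 13.74 / (47.0 + 13.74) = 13.0 × 13.74/60.74 = 2.94 V.
(Unloaded it would have been 3.15 V.)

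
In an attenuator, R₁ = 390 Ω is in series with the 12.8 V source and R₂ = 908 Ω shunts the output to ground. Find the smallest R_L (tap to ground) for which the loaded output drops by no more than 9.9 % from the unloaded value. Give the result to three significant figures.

Output resistance R_th = R₁‖R₂ = (390 × 908)/1298 = 272.8 Ω.
The fractional drop is R_th/(R_th + R_L); requiring this ≤ 0.0990 gives R_L ≥ R_th(1/0.0990 − 1) = 272.8 × 9.101 = 2.48 kΩ.

R_L(min) ≈ 2.48 kΩ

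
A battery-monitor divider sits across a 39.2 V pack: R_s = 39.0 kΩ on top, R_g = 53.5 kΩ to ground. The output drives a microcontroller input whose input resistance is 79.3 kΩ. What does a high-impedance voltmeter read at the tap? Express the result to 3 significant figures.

V_out ≈ 17.7 V

The load sits in parallel with R_g: R_g‖R_L = (53.5 × 79.3) / (53.5 + 79.3) = 31.95 kΩ.
V_out = 39.2 × 31.95 / (39.0 + 31.95) = 39.2 × 31.95/70.95 = 17.7 V.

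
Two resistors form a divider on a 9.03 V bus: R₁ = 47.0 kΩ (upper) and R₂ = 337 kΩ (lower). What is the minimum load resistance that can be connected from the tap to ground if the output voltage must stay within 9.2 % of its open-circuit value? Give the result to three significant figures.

Output resistance R_th = R₁‖R₂ = (47.0 × 337)/384.0 = 41.25 kΩ.
The fractional drop is R_th/(R_th + R_L); requiring this ≤ 0.0920 gives R_L ≥ R_th(1/0.0920 − 1) = 41.25 × 9.870 = 407 kΩ.

R_L(min) ≈ 407 kΩ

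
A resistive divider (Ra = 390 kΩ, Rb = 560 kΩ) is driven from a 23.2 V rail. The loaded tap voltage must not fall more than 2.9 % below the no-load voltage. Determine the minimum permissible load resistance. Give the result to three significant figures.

Output resistance R_th = Ra‖Rb = (390 × 560)/950.0 = 229.9 kΩ.
The fractional drop is R_th/(R_th + R_L); requiring this ≤ 0.0290 gives R_L ≥ R_th(1/0.0290 − 1) = 229.9 × 33.48 = 7.70 MΩ.

R_L(min) ≈ 7.70 MΩ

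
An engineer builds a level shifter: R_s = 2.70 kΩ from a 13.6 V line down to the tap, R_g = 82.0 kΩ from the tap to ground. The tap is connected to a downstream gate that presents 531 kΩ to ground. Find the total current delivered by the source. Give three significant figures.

R_g‖R_L = 71.03 kΩ, so the source sees R_s + R_g‖R_L = 73.73 kΩ.
I = 13.6 V / 73.73 kΩ = 0.184 mA.

I ≈ 0.184 mA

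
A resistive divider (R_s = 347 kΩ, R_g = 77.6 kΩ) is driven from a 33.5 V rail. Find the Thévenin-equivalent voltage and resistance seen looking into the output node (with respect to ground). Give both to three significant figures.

V_th = 6.12 V, R_th = 63.4 kΩ

V_th is the open-circuit tap voltage: 33.5 × 77.6/(347 + 77.6) = 6.12 V.
With the supply zeroed, R_s and R_g appear in parallel from the tap: R_th = R_s‖R_g = (347 × 77.6)/424.6 = 63.4 kΩ.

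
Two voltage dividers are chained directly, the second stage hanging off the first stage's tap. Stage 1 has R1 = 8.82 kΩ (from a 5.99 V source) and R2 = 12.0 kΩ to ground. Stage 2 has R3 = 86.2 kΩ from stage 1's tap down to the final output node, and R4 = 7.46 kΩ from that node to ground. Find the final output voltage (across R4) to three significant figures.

V_out ≈ 0.261 V

Stage 2 presents R3+R4 = 93.66 kΩ as a load on stage 1's tap.
Stage 1's lower leg becomes R2‖(R3+R4) = 10.64 kΩ, so V_mid = 5.99 × 10.64/19.46 = 3.275 V.
Stage 2 is itself unloaded: V_out = V_mid × R4/(R3+R4) = 3.275 × 7.46/93.66 = 0.261 V.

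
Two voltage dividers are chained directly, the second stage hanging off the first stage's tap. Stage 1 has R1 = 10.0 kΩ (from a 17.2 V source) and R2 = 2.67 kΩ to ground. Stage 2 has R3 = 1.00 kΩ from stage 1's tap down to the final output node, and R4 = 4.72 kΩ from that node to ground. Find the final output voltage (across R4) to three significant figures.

V_out ≈ 2.19 V

Stage 2 presents R3+R4 = 5.720 kΩ as a load on stage 1's tap.
Stage 1's lower leg becomes R2‖(R3+R4) = 1.820 kΩ, so V_mid = 17.2 × 1.820/11.82 = 2.649 V.
Stage 2 is itself unloaded: V_out = V_mid × R4/(R3+R4) = 2.649 × 4.72/5.720 = 2.19 V.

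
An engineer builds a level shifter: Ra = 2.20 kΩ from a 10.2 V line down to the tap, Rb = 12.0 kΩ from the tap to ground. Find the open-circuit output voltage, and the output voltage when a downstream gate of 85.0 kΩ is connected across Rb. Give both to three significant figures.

Unloaded: 8.62 V; loaded: 8.44 V

Open-circuit: V = 10.2 × 12.0/(2.20 + 12.0) = 8.62 V.
With the load, Rb becomes Rb‖R_L = 10.52 kΩ, so V = 10.2 × 10.52/12.72 = 8.44 V.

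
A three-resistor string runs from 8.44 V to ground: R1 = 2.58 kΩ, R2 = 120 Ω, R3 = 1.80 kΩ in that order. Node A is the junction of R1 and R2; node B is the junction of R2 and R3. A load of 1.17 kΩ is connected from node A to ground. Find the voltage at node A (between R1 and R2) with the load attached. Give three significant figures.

V ≈ 1.86 V

Below node A the series string R2+R3 = 1920 Ω sits in parallel with the 1170 Ω load: 727.0 Ω.
V_A = 8.44 × 727.0/(2580 + 727.0) = 1.86 V.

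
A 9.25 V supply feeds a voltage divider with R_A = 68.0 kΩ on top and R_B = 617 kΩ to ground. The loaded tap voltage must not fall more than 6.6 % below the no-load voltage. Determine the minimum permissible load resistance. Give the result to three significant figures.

Output resistance R_th = R_A‖R_B = (68.0 × 617)/685.0 = 61.25 kΩ.
The fractional drop is R_th/(R_th + R_L); requiring this ≤ 0.0660 gives R_L ≥ R_th(1/0.0660 − 1) = 61.25 × 14.15 = 867 kΩ.

R_L(min) ≈ 867 kΩ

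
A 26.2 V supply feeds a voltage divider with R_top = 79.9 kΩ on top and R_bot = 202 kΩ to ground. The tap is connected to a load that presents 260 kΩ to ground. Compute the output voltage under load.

V_out ≈ 15.4 V

The load sits in parallel with R_bot: R_bot‖R_L = (202 × 260) / (202 + 260) = 113.7 kΩ.
V_out = 26.2 × 113.7 / (79.9 + 113.7) = 26.2 × 113.7/193.6 = 15.4 V.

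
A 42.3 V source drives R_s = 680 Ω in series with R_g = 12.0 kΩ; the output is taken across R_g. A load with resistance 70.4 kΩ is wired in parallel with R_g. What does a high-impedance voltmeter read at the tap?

The load sits in parallel with R_g: R_g‖R_L = (12000 × 70400) / (12000 + 70400) = 10250 Ω.
V_out = 42.3 × 10250 / (680 + 10250) = 42.3 × 10250/10930 = 39.7 V.

V_out ≈ 39.7 V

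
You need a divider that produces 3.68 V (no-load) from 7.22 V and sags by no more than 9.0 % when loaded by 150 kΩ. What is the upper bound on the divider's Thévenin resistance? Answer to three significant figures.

R_th ≤ 14.8 kΩ

Loading drop = R_th/(R_th + R_L) ≤ 0.0900, so R_th ≤ R_L · ε/(1−ε) = 150 kΩ × 0.0900/0.9100 = 14.8 kΩ.
(Any R1, R2 with R2/(R1+R2) = 0.510 and R1‖R2 ≤ 14.8 kΩ will meet the spec.)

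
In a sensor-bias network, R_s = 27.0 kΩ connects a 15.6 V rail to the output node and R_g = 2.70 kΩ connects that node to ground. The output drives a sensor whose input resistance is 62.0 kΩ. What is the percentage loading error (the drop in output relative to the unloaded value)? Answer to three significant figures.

The divider's output (Thévenin) resistance is R_s‖R_g = 2.455 kΩ.
Fractional drop under load = R_th/(R_th + R_L) = 2.455 / (2.455 + 62.0) = 0.03808.
So the output falls by 3.81 %.

3.81 %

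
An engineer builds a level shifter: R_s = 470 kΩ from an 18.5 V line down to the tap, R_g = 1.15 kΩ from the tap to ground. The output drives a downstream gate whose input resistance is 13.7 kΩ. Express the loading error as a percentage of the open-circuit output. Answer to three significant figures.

7.73 %

The divider's output (Thévenin) resistance is R_s‖R_g = 1.147 kΩ.
Fractional drop under load = R_th/(R_th + R_L) = 1.147 / (1.147 + 13.7) = 0.07727.
So the output falls by 7.73 %.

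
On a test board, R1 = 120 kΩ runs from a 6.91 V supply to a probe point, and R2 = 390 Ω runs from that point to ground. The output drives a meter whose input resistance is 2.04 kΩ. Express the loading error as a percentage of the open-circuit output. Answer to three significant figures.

16.0 %

Unloaded V = 6.91 × 390/120400 = 0.02238 V.
Loaded: R2‖R_L = 327.4 Ω, giving V = 6.91 × 327.4/120300 = 0.01880 V.
Drop = (0.02238 − 0.01880) / 0.02238 = 16.0 %.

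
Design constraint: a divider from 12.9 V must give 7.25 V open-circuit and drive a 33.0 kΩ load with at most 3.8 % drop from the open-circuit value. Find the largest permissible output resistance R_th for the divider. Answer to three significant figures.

R_th ≤ 1.30 kΩ

Loading drop = R_th/(R_th + R_L) ≤ 0.0380, so R_th ≤ R_L · ε/(1−ε) = 33.0 kΩ × 0.0380/0.9620 = 1.30 kΩ.
(Any R1, R2 with R2/(R1+R2) = 0.562 and R1‖R2 ≤ 1.30 kΩ will meet the spec.)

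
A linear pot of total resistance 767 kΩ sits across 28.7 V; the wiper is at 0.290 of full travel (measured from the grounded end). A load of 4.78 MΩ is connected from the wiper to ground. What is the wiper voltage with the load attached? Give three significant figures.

The wiper splits the pot into (1−α)R = 544.6 kΩ above and αR = 222.4 kΩ below.
Lower section ‖ load = 212.5 kΩ.
V_wiper = 28.7 × 212.5/(544.6 + 212.5) = 8.06 V.

V ≈ 8.06 V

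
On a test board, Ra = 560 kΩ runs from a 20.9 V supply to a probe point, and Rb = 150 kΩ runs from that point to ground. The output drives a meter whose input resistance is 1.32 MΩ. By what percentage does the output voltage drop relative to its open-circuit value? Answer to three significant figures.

8.23 %

Unloaded V = 20.9 × 150/710.0 = 4.4155 V.
Loaded: Rb‖R_L = 134.7 kΩ, giving V = 20.9 × 134.7/694.7 = 4.0523 V.
Drop = (4.4155 − 4.0523) / 4.4155 = 8.23 %.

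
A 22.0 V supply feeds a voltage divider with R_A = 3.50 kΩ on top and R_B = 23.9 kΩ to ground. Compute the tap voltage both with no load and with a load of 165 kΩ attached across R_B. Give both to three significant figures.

Open-circuit: V = 22.0 × 23.9/(3.50 + 23.9) = 19.2 V.
With the load, R_B becomes R_B‖R_L = 20.88 kΩ, so V = 22.0 × 20.88/24.38 = 18.8 V.

Unloaded: 19.2 V; loaded: 18.8 V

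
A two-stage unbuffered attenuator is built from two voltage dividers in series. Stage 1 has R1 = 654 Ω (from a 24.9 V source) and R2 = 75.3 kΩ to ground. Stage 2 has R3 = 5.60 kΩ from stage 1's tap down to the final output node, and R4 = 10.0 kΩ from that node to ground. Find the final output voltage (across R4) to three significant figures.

V_out ≈ 15.2 V

Stage 2 presents R3+R4 = 15600 Ω as a load on stage 1's tap.
Stage 1's lower leg becomes R2‖(R3+R4) = 12920 Ω, so V_mid = 24.9 × 12920/13580 = 23.70 V.
Stage 2 is itself unloaded: V_out = V_mid × R4/(R3+R4) = 23.70 × 10000/15600 = 15.2 V.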